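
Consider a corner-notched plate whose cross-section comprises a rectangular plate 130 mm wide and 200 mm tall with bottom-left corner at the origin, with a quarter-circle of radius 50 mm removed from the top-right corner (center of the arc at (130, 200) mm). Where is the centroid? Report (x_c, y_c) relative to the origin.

x_c = 61.42 mm, y_c = 93.56 mm

plate: A = 130 × 200 = 26000.00, centroid at (65.00, 100.00).
removed quarter-circle: A = −¼π·50² = -1963.50, centroid at (108.78, 178.78).
ΣA = 24036.50 mm², ΣAx_c = 1476412.26 mm³, ΣAy_c = 2248967.58 mm³.
x_c = 1476412.26/24036.50 = 61.42 mm; y_c = 2248967.58/24036.50 = 93.56 mm.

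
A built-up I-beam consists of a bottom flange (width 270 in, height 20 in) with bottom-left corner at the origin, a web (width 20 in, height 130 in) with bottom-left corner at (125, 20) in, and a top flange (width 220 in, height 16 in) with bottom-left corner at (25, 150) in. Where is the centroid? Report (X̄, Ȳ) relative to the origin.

bottom flange: A = 270 × 20 = 5400.00, centroid at (135.00, 10.00).
web: A = 20 × 130 = 2600.00, centroid at (135.00, 85.00).
top flange: A = 220 × 16 = 3520.00, centroid at (135.00, 158.00).
ΣA = 11520.00 in²
ΣAX̄ = (5400.00)(135.00) + (2600.00)(135.00) + (3520.00)(135.00) = 1555200.00 in³
ΣAȲ = (5400.00)(10.00) + (2600.00)(85.00) + (3520.00)(158.00) = 831160.00 in³
X̄ = 1555200.00 / 11520.00 = 135.00 in
Ȳ = 831160.00 / 11520.00 = 72.15 in

X̄ = 135.00 in, Ȳ = 72.15 in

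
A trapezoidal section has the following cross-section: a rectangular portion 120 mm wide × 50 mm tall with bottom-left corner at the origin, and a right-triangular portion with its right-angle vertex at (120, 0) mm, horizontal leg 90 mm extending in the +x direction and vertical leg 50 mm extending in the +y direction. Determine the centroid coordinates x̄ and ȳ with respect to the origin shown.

rectangular portion: A = 120 × 50 = 6000.00, centroid at (60.00, 25.00).
triangular portion: A = ½·90·50 = 2250.00, centroid at (150.00, 16.67).
ΣA = 8250.00 mm²
ΣAx̄ = (6000.00)(60.00) + (2250.00)(150.00) = 697500.00 mm³
ΣAȳ = (6000.00)(25.00) + (2250.00)(16.67) = 187500.00 mm³
x̄ = 697500.00 / 8250.00 = 84.55 mm
ȳ = 187500.00 / 8250.00 = 22.73 mm

x̄ = 84.55 mm, ȳ = 22.73 mm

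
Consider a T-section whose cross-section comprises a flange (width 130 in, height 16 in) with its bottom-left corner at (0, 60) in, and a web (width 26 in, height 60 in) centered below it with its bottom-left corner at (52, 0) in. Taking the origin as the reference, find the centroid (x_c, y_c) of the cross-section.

web: A = 26 × 60 = 1560.00, centroid at (65.00, 30.00).
flange: A = 130 × 16 = 2080.00, centroid at (65.00, 68.00).
ΣA = 3640.00 in², ΣAx_c = 236600.00 in³, ΣAy_c = 188240.00 in³.
x_c = 236600.00/3640.00 = 65.00 in; y_c = 188240.00/3640.00 = 51.71 in.

x_c = 65.00 in, y_c = 51.71 in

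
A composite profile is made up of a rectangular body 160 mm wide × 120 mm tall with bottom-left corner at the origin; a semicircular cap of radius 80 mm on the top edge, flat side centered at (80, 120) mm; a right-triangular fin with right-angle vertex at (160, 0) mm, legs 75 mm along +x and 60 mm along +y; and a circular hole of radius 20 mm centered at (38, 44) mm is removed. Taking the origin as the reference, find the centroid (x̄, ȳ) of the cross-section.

x̄ = 89.56 mm, ȳ = 88.92 mm

rectangular body: A = 160 × 120 = 19200.00, centroid at (80.00, 60.00).
semicircular top: A = ½π·80² = 10053.10, centroid at (80.00, 153.95).
triangular fin: A = ½·75·60 = 2250.00, centroid at (185.00, 20.00).
hole: A = −π·20² = -1256.64, centroid at (38.00, 44.00).
ΣA = 30246.46 mm², ΣAx̄ = 2708745.51 mm³, ΣAȳ = 2689412.88 mm³.
x̄ = 2708745.51/30246.46 = 89.56 mm; ȳ = 2689412.88/30246.46 = 88.92 mm.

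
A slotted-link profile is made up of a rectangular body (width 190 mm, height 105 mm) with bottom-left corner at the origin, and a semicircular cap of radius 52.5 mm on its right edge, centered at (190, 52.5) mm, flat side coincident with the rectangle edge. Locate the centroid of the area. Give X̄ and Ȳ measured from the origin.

rectangular body: A = 190 × 105 = 19950.00, centroid at (95.00, 52.50).
semicircular end: A = ½π·52.5² = 4329.51, centroid at (212.28, 52.50).
ΣA = 24279.51 mm², ΣAX̄ = 2814325.15 mm³, ΣAȲ = 1274674.14 mm³.
X̄ = 2814325.15/24279.51 = 115.91 mm; Ȳ = 1274674.14/24279.51 = 52.50 mm.

X̄ = 115.91 mm, Ȳ = 52.50 mm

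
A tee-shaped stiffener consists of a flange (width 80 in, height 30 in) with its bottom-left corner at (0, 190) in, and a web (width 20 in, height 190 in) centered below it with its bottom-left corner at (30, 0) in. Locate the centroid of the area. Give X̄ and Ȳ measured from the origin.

Part | A | x̄ᵢ | ȳᵢ | A·x̄ᵢ | A·ȳᵢ
web | 3800.00 | 40.00 | 95.00 | 152000.00 | 361000.00
flange | 2400.00 | 40.00 | 205.00 | 96000.00 | 492000.00
Σ | 6200.00 |  |  | 248000.00 | 853000.00
X̄ = 248000.00 / 6200.00 = 40.00 in
Ȳ = 853000.00 / 6200.00 = 137.58 in

X̄ = 40.00 in, Ȳ = 137.58 in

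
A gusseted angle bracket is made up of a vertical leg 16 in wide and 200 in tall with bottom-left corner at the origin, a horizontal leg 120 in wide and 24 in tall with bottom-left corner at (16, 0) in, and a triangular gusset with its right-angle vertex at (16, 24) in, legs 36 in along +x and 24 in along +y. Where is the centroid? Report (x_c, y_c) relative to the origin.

vertical leg: A = 16 × 200 = 3200.00, centroid at (8.00, 100.00).
horizontal leg: A = 120 × 24 = 2880.00, centroid at (76.00, 12.00).
gusset: A = ½·36·24 = 432.00, centroid at (28.00, 32.00).
ΣA = 6512.00 in²
ΣAx_c = (3200.00)(8.00) + (2880.00)(76.00) + (432.00)(28.00) = 256576.00 in³
ΣAy_c = (3200.00)(100.00) + (2880.00)(12.00) + (432.00)(32.00) = 368384.00 in³
x_c = 256576.00 / 6512.00 = 39.40 in
y_c = 368384.00 / 6512.00 = 56.57 in

x_c = 39.40 in, y_c = 56.57 in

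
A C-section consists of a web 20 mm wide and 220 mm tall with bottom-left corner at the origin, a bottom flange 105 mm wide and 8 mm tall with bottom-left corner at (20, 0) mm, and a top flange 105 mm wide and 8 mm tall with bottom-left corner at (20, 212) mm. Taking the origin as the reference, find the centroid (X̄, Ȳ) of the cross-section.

web: A = 20 × 220 = 4400.00, centroid at (10.00, 110.00).
bottom flange: A = 105 × 8 = 840.00, centroid at (72.50, 4.00).
top flange: A = 105 × 8 = 840.00, centroid at (72.50, 216.00).
ΣA = 6080.00 mm², ΣAX̄ = 165800.00 mm³, ΣAȲ = 668800.00 mm³.
X̄ = 165800.00/6080.00 = 27.27 mm; Ȳ = 668800.00/6080.00 = 110.00 mm.

X̄ = 27.27 mm, Ȳ = 110.00 mm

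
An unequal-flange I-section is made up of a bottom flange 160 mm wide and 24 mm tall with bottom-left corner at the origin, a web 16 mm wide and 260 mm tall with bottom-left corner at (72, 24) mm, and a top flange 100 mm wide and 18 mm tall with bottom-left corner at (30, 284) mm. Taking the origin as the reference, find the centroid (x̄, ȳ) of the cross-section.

bottom flange: A = 160 × 24 = 3840.00, centroid at (80.00, 12.00).
web: A = 16 × 260 = 4160.00, centroid at (80.00, 154.00).
top flange: A = 100 × 18 = 1800.00, centroid at (80.00, 293.00).
ΣA = 9800.00 mm²
ΣAx̄ = (3840.00)(80.00) + (4160.00)(80.00) + (1800.00)(80.00) = 784000.00 mm³
ΣAȳ = (3840.00)(12.00) + (4160.00)(154.00) + (1800.00)(293.00) = 1214120.00 mm³
x̄ = 784000.00 / 9800.00 = 80.00 mm
ȳ = 1214120.00 / 9800.00 = 123.89 mm

x̄ = 80.00 mm, ȳ = 123.89 mm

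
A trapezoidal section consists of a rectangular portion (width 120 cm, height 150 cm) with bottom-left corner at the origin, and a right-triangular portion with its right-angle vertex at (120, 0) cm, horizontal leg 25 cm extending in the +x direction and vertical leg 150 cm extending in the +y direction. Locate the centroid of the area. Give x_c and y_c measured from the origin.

rectangular portion: A = 120 × 150 = 18000.00, centroid at (60.00, 75.00).
triangular portion: A = ½·25·150 = 1875.00, centroid at (128.33, 50.00).
ΣA = 19875.00 cm²
ΣAx_c = (18000.00)(60.00) + (1875.00)(128.33) = 1320625.00 cm³
ΣAy_c = (18000.00)(75.00) + (1875.00)(50.00) = 1443750.00 cm³
x_c = 1320625.00 / 19875.00 = 66.45 cm
y_c = 1443750.00 / 19875.00 = 72.64 cm

x_c = 66.45 cm, y_c = 72.64 cm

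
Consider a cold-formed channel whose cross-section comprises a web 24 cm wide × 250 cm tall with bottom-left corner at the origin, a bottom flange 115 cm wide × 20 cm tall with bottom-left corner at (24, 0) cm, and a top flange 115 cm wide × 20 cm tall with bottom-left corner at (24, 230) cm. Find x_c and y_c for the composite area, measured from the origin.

x_c = 42.16 cm, y_c = 125.00 cm

Part | A | x̄ᵢ | ȳᵢ | A·x̄ᵢ | A·ȳᵢ
web | 6000.00 | 12.00 | 125.00 | 72000.00 | 750000.00
bottom flange | 2300.00 | 81.50 | 10.00 | 187450.00 | 23000.00
top flange | 2300.00 | 81.50 | 240.00 | 187450.00 | 552000.00
Σ | 10600.00 |  |  | 446900.00 | 1325000.00
x_c = 446900.00 / 10600.00 = 42.16 cm
y_c = 1325000.00 / 10600.00 = 125.00 cm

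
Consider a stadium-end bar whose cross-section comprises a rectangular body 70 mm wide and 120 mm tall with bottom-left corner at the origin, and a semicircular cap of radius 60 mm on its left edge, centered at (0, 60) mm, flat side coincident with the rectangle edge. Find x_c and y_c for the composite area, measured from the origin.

x_c = 10.67 mm, y_c = 60.00 mm

Part | A | x̄ᵢ | ȳᵢ | A·x̄ᵢ | A·ȳᵢ
rectangular body | 8400.00 | 35.00 | 60.00 | 294000.00 | 504000.00
semicircular end | 5654.87 | -25.46 | 60.00 | -144000.00 | 339292.01
Σ | 14054.87 |  |  | 150000.00 | 843292.01
x_c = 150000.00 / 14054.87 = 10.67 mm
y_c = 843292.01 / 14054.87 = 60.00 mm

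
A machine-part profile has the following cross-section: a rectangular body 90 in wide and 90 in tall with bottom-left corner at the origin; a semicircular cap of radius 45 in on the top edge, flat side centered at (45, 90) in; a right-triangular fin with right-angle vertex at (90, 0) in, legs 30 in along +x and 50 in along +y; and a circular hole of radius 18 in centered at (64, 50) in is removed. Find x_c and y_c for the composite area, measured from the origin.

x_c = 46.99 in, y_c = 61.12 in

rectangular body: A = 90 × 90 = 8100.00, centroid at (45.00, 45.00).
semicircular top: A = ½π·45² = 3180.86, centroid at (45.00, 109.10).
triangular fin: A = ½·30·50 = 750.00, centroid at (100.00, 16.67).
hole: A = −π·18² = -1017.88, centroid at (64.00, 50.00).
ΣA = 11012.99 in²
ΣAx_c = (8100.00)(45.00) + (3180.86)(45.00) + (750.00)(100.00) + (-1017.88)(64.00) = 517494.75 in³
ΣAy_c = (8100.00)(45.00) + (3180.86)(109.10) + (750.00)(16.67) + (-1017.88)(50.00) = 673133.83 in³
x_c = 517494.75 / 11012.99 = 46.99 in
y_c = 673133.83 / 11012.99 = 61.12 in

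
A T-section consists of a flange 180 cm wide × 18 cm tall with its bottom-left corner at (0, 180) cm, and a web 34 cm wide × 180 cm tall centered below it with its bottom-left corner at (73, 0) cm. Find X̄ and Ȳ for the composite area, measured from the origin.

Part | A | x̄ᵢ | ȳᵢ | A·x̄ᵢ | A·ȳᵢ
web | 6120.00 | 90.00 | 90.00 | 550800.00 | 550800.00
flange | 3240.00 | 90.00 | 189.00 | 291600.00 | 612360.00
Σ | 9360.00 |  |  | 842400.00 | 1163160.00
X̄ = 842400.00 / 9360.00 = 90.00 cm
Ȳ = 1163160.00 / 9360.00 = 124.27 cm

X̄ = 90.00 cm, Ȳ = 124.27 cm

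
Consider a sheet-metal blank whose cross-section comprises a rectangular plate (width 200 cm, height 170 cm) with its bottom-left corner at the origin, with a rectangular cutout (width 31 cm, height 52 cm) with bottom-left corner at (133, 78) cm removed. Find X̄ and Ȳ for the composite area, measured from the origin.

Part | A | x̄ᵢ | ȳᵢ | A·x̄ᵢ | A·ȳᵢ
plate | 34000.00 | 100.00 | 85.00 | 3400000.00 | 2890000.00
hole | -1612.00 | 148.50 | 104.00 | -239382.00 | -167648.00
Σ | 32388.00 |  |  | 3160618.00 | 2722352.00
X̄ = 3160618.00 / 32388.00 = 97.59 cm
Ȳ = 2722352.00 / 32388.00 = 84.05 cm

X̄ = 97.59 cm, Ȳ = 84.05 cm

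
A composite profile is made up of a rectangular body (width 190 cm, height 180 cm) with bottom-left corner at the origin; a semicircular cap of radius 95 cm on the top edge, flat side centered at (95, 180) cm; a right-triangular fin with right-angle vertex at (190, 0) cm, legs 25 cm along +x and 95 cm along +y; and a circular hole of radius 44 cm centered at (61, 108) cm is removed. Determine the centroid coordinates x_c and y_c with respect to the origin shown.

rectangular body: A = 190 × 180 = 34200.00, centroid at (95.00, 90.00).
semicircular top: A = ½π·95² = 14176.44, centroid at (95.00, 220.32).
triangular fin: A = ½·25·95 = 1187.50, centroid at (198.33, 31.67).
hole: A = −π·44² = -6082.12, centroid at (61.00, 108.00).
ΣA = 43481.81 cm²
ΣAx_c = (34200.00)(95.00) + (14176.44)(95.00) + (1187.50)(198.33) + (-6082.12)(61.00) = 4460272.81 cm³
ΣAy_c = (34200.00)(90.00) + (14176.44)(220.32) + (1187.50)(31.67) + (-6082.12)(108.00) = 5582076.81 cm³
x_c = 4460272.81 / 43481.81 = 102.58 cm
y_c = 5582076.81 / 43481.81 = 128.38 cm

x_c = 102.58 cm, y_c = 128.38 cm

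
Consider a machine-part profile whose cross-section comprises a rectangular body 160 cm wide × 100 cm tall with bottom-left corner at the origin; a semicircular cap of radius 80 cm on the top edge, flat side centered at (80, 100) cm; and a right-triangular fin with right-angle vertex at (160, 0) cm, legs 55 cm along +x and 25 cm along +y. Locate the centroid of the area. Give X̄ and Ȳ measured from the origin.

rectangular body: A = 160 × 100 = 16000.00, centroid at (80.00, 50.00).
semicircular top: A = ½π·80² = 10053.10, centroid at (80.00, 133.95).
triangular fin: A = ½·55·25 = 687.50, centroid at (178.33, 8.33).
ΣA = 26740.60 cm², ΣAX̄ = 2206851.89 cm³, ΣAȲ = 2152372.15 cm³.
X̄ = 2206851.89/26740.60 = 82.53 cm; Ȳ = 2152372.15/26740.60 = 80.49 cm.

X̄ = 82.53 cm, Ȳ = 80.49 cm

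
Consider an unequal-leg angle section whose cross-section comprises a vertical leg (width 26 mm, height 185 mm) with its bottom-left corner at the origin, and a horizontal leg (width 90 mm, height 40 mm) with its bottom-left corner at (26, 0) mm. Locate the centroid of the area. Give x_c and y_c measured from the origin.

Part | A | x̄ᵢ | ȳᵢ | A·x̄ᵢ | A·ȳᵢ
vertical leg | 4810.00 | 13.00 | 92.50 | 62530.00 | 444925.00
horizontal leg | 3600.00 | 71.00 | 20.00 | 255600.00 | 72000.00
Σ | 8410.00 |  |  | 318130.00 | 516925.00
x_c = 318130.00 / 8410.00 = 37.83 mm
y_c = 516925.00 / 8410.00 = 61.47 mm

x_c = 37.83 mm, y_c = 61.47 mm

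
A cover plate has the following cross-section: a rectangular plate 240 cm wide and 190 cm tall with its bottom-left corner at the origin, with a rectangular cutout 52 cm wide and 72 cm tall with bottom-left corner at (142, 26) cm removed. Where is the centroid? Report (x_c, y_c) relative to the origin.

x_c = 115.71 cm, y_c = 97.95 cm

plate: A = 240 × 190 = 45600.00, centroid at (120.00, 95.00).
hole: A = −(52 × 72) = -3744.00, centroid at (168.00, 62.00).
ΣA = 41856.00 cm²
ΣAx_c = (45600.00)(120.00) + (-3744.00)(168.00) = 4843008.00 cm³
ΣAy_c = (45600.00)(95.00) + (-3744.00)(62.00) = 4099872.00 cm³
x_c = 4843008.00 / 41856.00 = 115.71 cm
y_c = 4099872.00 / 41856.00 = 97.95 cm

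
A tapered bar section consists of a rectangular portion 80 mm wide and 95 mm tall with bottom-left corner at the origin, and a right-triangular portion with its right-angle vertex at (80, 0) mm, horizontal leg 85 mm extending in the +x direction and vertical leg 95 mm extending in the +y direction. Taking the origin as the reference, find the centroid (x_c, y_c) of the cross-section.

Part | A | x̄ᵢ | ȳᵢ | A·x̄ᵢ | A·ȳᵢ
rectangular portion | 7600.00 | 40.00 | 47.50 | 304000.00 | 361000.00
triangular portion | 4037.50 | 108.33 | 31.67 | 437395.83 | 127854.17
Σ | 11637.50 |  |  | 741395.83 | 488854.17
x_c = 741395.83 / 11637.50 = 63.71 mm
y_c = 488854.17 / 11637.50 = 42.01 mm

x_c = 63.71 mm, y_c = 42.01 mm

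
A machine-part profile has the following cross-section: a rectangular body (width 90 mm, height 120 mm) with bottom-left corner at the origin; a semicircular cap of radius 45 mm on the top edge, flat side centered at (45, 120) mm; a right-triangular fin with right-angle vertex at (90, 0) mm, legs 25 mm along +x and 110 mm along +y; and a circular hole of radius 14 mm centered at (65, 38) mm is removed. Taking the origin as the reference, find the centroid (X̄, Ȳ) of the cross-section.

X̄ = 49.14 mm, Ȳ = 75.81 mm

rectangular body: A = 90 × 120 = 10800.00, centroid at (45.00, 60.00).
semicircular top: A = ½π·45² = 3180.86, centroid at (45.00, 139.10).
triangular fin: A = ½·25·110 = 1375.00, centroid at (98.33, 36.67).
hole: A = −π·14² = -615.75, centroid at (65.00, 38.00).
ΣA = 14740.11 mm²
ΣAX̄ = (10800.00)(45.00) + (3180.86)(45.00) + (1375.00)(98.33) + (-615.75)(65.00) = 724323.26 mm³
ΣAȲ = (10800.00)(60.00) + (3180.86)(139.10) + (1375.00)(36.67) + (-615.75)(38.00) = 1117471.59 mm³
X̄ = 724323.26 / 14740.11 = 49.14 mm
Ȳ = 1117471.59 / 14740.11 = 75.81 mm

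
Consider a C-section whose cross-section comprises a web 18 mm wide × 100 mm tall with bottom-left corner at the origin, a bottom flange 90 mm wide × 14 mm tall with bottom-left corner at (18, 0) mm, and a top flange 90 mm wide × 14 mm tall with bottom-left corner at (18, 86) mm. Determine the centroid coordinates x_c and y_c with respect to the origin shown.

web: A = 18 × 100 = 1800.00, centroid at (9.00, 50.00).
bottom flange: A = 90 × 14 = 1260.00, centroid at (63.00, 7.00).
top flange: A = 90 × 14 = 1260.00, centroid at (63.00, 93.00).
ΣA = 4320.00 mm², ΣAx_c = 174960.00 mm³, ΣAy_c = 216000.00 mm³.
x_c = 174960.00/4320.00 = 40.50 mm; y_c = 216000.00/4320.00 = 50.00 mm.

x_c = 40.50 mm, y_c = 50.00 mm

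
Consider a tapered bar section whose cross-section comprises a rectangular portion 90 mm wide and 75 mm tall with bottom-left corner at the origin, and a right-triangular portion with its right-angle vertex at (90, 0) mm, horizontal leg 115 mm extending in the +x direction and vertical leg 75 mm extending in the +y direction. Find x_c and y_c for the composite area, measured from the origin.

x_c = 77.49 mm, y_c = 32.63 mm

rectangular portion: A = 90 × 75 = 6750.00, centroid at (45.00, 37.50).
triangular portion: A = ½·115·75 = 4312.50, centroid at (128.33, 25.00).
ΣA = 11062.50 mm², ΣAx_c = 857187.50 mm³, ΣAy_c = 360937.50 mm³.
x_c = 857187.50/11062.50 = 77.49 mm; y_c = 360937.50/11062.50 = 32.63 mm.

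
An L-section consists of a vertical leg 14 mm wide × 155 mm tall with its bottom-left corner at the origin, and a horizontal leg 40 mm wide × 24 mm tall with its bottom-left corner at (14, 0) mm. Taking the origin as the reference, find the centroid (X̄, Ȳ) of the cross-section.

vertical leg: A = 14 × 155 = 2170.00, centroid at (7.00, 77.50).
horizontal leg: A = 40 × 24 = 960.00, centroid at (34.00, 12.00).
ΣA = 3130.00 mm², ΣAX̄ = 47830.00 mm³, ΣAȲ = 179695.00 mm³.
X̄ = 47830.00/3130.00 = 15.28 mm; Ȳ = 179695.00/3130.00 = 57.41 mm.

X̄ = 15.28 mm, Ȳ = 57.41 mm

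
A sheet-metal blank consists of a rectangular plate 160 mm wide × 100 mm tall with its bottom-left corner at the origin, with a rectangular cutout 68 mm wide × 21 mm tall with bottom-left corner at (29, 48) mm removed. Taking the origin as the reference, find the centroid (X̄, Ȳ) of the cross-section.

plate: A = 160 × 100 = 16000.00, centroid at (80.00, 50.00).
hole: A = −(68 × 21) = -1428.00, centroid at (63.00, 58.50).
ΣA = 14572.00 mm², ΣAX̄ = 1190036.00 mm³, ΣAȲ = 716462.00 mm³.
X̄ = 1190036.00/14572.00 = 81.67 mm; Ȳ = 716462.00/14572.00 = 49.17 mm.

X̄ = 81.67 mm, Ȳ = 49.17 mm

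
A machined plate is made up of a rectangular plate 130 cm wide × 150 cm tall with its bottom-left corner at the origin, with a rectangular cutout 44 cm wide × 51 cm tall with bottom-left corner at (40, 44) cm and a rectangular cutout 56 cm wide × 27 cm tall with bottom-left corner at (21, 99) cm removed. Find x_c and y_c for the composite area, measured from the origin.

x_c = 66.96 cm, y_c = 72.18 cm

plate: A = 130 × 150 = 19500.00, centroid at (65.00, 75.00).
hole 1: A = −(44 × 51) = -2244.00, centroid at (62.00, 69.50).
hole 2: A = −(56 × 27) = -1512.00, centroid at (49.00, 112.50).
ΣA = 15744.00 cm², ΣAx_c = 1054284.00 cm³, ΣAy_c = 1136442.00 cm³.
x_c = 1054284.00/15744.00 = 66.96 cm; y_c = 1136442.00/15744.00 = 72.18 cm.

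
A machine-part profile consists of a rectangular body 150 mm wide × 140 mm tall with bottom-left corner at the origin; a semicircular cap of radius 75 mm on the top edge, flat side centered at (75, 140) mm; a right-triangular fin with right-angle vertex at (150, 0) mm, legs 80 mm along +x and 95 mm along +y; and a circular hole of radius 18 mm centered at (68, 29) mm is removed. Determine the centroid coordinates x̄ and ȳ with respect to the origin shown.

Part | A | x̄ᵢ | ȳᵢ | A·x̄ᵢ | A·ȳᵢ
rectangular body | 21000.00 | 75.00 | 70.00 | 1575000.00 | 1470000.00
semicircular top | 8835.73 | 75.00 | 171.83 | 662679.70 | 1518252.11
triangular fin | 3800.00 | 176.67 | 31.67 | 671333.33 | 120333.33
hole | -1017.88 | 68.00 | 29.00 | -69215.57 | -29518.40
Σ | 32617.85 |  |  | 2839797.46 | 3079067.04
x̄ = 2839797.46 / 32617.85 = 87.06 mm
ȳ = 3079067.04 / 32617.85 = 94.40 mm

x̄ = 87.06 mm, ȳ = 94.40 mm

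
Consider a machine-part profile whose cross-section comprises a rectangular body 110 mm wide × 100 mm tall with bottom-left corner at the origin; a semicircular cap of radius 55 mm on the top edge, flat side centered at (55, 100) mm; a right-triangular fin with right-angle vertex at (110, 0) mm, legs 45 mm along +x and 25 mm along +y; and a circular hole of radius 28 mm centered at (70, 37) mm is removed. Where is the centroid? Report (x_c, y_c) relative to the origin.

x_c = 55.18 mm, y_c = 75.78 mm

Part | A | x̄ᵢ | ȳᵢ | A·x̄ᵢ | A·ȳᵢ
rectangular body | 11000.00 | 55.00 | 50.00 | 605000.00 | 550000.00
semicircular top | 4751.66 | 55.00 | 123.34 | 261341.24 | 586082.56
triangular fin | 562.50 | 125.00 | 8.33 | 70312.50 | 4687.50
hole | -2463.01 | 70.00 | 37.00 | -172410.60 | -91131.32
Σ | 13851.15 |  |  | 764243.13 | 1049638.74
x_c = 764243.13 / 13851.15 = 55.18 mm
y_c = 1049638.74 / 13851.15 = 75.78 mm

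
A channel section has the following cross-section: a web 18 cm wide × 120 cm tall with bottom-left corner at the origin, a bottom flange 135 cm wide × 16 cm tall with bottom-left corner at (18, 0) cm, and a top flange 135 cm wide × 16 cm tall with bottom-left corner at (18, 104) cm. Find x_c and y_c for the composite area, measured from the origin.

x_c = 60.00 cm, y_c = 60.00 cm

Part | A | x̄ᵢ | ȳᵢ | A·x̄ᵢ | A·ȳᵢ
web | 2160.00 | 9.00 | 60.00 | 19440.00 | 129600.00
bottom flange | 2160.00 | 85.50 | 8.00 | 184680.00 | 17280.00
top flange | 2160.00 | 85.50 | 112.00 | 184680.00 | 241920.00
Σ | 6480.00 |  |  | 388800.00 | 388800.00
x_c = 388800.00 / 6480.00 = 60.00 cm
y_c = 388800.00 / 6480.00 = 60.00 cm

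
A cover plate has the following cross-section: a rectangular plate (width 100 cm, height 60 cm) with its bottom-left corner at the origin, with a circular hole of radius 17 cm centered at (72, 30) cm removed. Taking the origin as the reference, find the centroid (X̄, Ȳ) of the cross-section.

plate: A = 100 × 60 = 6000.00, centroid at (50.00, 30.00).
hole: A = −π·17² = -907.92, centroid at (72.00, 30.00).
ΣA = 5092.08 cm²
ΣAX̄ = (6000.00)(50.00) + (-907.92)(72.00) = 234629.74 cm³
ΣAȲ = (6000.00)(30.00) + (-907.92)(30.00) = 152762.39 cm³
X̄ = 234629.74 / 5092.08 = 46.08 cm
Ȳ = 152762.39 / 5092.08 = 30.00 cm

X̄ = 46.08 cm, Ȳ = 30.00 cm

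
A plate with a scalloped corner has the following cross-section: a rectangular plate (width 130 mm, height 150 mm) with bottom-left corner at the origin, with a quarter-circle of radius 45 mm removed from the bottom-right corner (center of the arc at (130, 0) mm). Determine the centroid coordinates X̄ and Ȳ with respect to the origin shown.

X̄ = 60.92 mm, Ȳ = 79.96 mm

plate: A = 130 × 150 = 19500.00, centroid at (65.00, 75.00).
removed quarter-circle: A = −¼π·45² = -1590.43, centroid at (110.90, 19.10).
ΣA = 17909.57 mm², ΣAX̄ = 1091118.93 mm³, ΣAȲ = 1432125.00 mm³.
X̄ = 1091118.93/17909.57 = 60.92 mm; Ȳ = 1432125.00/17909.57 = 79.96 mm.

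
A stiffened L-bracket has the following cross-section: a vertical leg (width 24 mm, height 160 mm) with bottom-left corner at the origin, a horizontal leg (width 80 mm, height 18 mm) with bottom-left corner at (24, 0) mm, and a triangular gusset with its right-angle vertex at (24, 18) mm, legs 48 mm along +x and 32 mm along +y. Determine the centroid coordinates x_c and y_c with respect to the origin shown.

x_c = 27.94 mm, y_c = 56.58 mm

vertical leg: A = 24 × 160 = 3840.00, centroid at (12.00, 80.00).
horizontal leg: A = 80 × 18 = 1440.00, centroid at (64.00, 9.00).
gusset: A = ½·48·32 = 768.00, centroid at (40.00, 28.67).
ΣA = 6048.00 mm², ΣAx_c = 168960.00 mm³, ΣAy_c = 342176.00 mm³.
x_c = 168960.00/6048.00 = 27.94 mm; y_c = 342176.00/6048.00 = 56.58 mm.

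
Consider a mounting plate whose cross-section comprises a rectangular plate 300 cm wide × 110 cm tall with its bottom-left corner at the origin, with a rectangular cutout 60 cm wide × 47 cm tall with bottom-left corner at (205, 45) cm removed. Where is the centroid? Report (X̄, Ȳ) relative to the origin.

Part | A | x̄ᵢ | ȳᵢ | A·x̄ᵢ | A·ȳᵢ
plate | 33000.00 | 150.00 | 55.00 | 4950000.00 | 1815000.00
hole | -2820.00 | 235.00 | 68.50 | -662700.00 | -193170.00
Σ | 30180.00 |  |  | 4287300.00 | 1621830.00
X̄ = 4287300.00 / 30180.00 = 142.06 cm
Ȳ = 1621830.00 / 30180.00 = 53.74 cm

X̄ = 142.06 cm, Ȳ = 53.74 cm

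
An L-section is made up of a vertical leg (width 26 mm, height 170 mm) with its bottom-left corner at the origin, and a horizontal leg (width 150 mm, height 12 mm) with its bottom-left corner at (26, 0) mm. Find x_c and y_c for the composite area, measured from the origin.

x_c = 38.47 mm, y_c = 62.14 mm

vertical leg: A = 26 × 170 = 4420.00, centroid at (13.00, 85.00).
horizontal leg: A = 150 × 12 = 1800.00, centroid at (101.00, 6.00).
ΣA = 6220.00 mm²
ΣAx_c = (4420.00)(13.00) + (1800.00)(101.00) = 239260.00 mm³
ΣAy_c = (4420.00)(85.00) + (1800.00)(6.00) = 386500.00 mm³
x_c = 239260.00 / 6220.00 = 38.47 mm
y_c = 386500.00 / 6220.00 = 62.14 mm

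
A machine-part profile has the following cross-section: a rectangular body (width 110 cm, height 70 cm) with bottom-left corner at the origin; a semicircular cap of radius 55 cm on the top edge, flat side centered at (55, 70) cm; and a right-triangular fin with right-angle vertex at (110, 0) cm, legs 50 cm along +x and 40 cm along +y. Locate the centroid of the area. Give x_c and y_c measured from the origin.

x_c = 60.33 cm, y_c = 54.00 cm

Part | A | x̄ᵢ | ȳᵢ | A·x̄ᵢ | A·ȳᵢ
rectangular body | 7700.00 | 55.00 | 35.00 | 423500.00 | 269500.00
semicircular top | 4751.66 | 55.00 | 93.34 | 261341.24 | 443532.79
triangular fin | 1000.00 | 126.67 | 13.33 | 126666.67 | 13333.33
Σ | 13451.66 |  |  | 811507.91 | 726366.12
x_c = 811507.91 / 13451.66 = 60.33 cm
y_c = 726366.12 / 13451.66 = 54.00 cm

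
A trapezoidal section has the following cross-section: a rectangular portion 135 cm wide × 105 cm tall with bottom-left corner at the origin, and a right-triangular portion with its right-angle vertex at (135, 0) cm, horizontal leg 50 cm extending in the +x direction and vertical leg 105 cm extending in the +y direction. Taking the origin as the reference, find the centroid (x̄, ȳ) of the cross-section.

Part | A | x̄ᵢ | ȳᵢ | A·x̄ᵢ | A·ȳᵢ
rectangular portion | 14175.00 | 67.50 | 52.50 | 956812.50 | 744187.50
triangular portion | 2625.00 | 151.67 | 35.00 | 398125.00 | 91875.00
Σ | 16800.00 |  |  | 1354937.50 | 836062.50
x̄ = 1354937.50 / 16800.00 = 80.65 cm
ȳ = 836062.50 / 16800.00 = 49.77 cm

x̄ = 80.65 cm, ȳ = 49.77 cm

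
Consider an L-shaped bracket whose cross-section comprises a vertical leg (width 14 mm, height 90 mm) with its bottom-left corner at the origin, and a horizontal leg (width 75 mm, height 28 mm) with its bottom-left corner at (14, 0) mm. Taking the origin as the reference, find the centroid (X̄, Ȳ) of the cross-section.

X̄ = 34.81 mm, Ȳ = 25.62 mm

vertical leg: A = 14 × 90 = 1260.00, centroid at (7.00, 45.00).
horizontal leg: A = 75 × 28 = 2100.00, centroid at (51.50, 14.00).
ΣA = 3360.00 mm²
ΣAX̄ = (1260.00)(7.00) + (2100.00)(51.50) = 116970.00 mm³
ΣAȲ = (1260.00)(45.00) + (2100.00)(14.00) = 86100.00 mm³
X̄ = 116970.00 / 3360.00 = 34.81 mm
Ȳ = 86100.00 / 3360.00 = 25.62 mm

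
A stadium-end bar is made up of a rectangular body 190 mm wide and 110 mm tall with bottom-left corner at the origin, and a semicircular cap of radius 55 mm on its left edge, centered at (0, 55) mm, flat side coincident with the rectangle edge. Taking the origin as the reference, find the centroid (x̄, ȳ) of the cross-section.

Part | A | x̄ᵢ | ȳᵢ | A·x̄ᵢ | A·ȳᵢ
rectangular body | 20900.00 | 95.00 | 55.00 | 1985500.00 | 1149500.00
semicircular end | 4751.66 | -23.34 | 55.00 | -110916.67 | 261341.24
Σ | 25651.66 |  |  | 1874583.33 | 1410841.24
x̄ = 1874583.33 / 25651.66 = 73.08 mm
ȳ = 1410841.24 / 25651.66 = 55.00 mm

x̄ = 73.08 mm, ȳ = 55.00 mm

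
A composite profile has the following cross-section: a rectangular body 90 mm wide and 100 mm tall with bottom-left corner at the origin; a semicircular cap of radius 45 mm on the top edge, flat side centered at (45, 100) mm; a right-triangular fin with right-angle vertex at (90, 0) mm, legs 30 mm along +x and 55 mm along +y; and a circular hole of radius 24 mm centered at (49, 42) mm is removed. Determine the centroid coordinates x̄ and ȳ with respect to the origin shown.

x̄ = 48.41 mm, ȳ = 68.59 mm

rectangular body: A = 90 × 100 = 9000.00, centroid at (45.00, 50.00).
semicircular top: A = ½π·45² = 3180.86, centroid at (45.00, 119.10).
triangular fin: A = ½·30·55 = 825.00, centroid at (100.00, 18.33).
hole: A = −π·24² = -1809.56, centroid at (49.00, 42.00).
ΣA = 11196.31 mm²
ΣAx̄ = (9000.00)(45.00) + (3180.86)(45.00) + (825.00)(100.00) + (-1809.56)(49.00) = 541970.50 mm³
ΣAȳ = (9000.00)(50.00) + (3180.86)(119.10) + (825.00)(18.33) + (-1809.56)(42.00) = 767959.85 mm³
x̄ = 541970.50 / 11196.31 = 48.41 mm
ȳ = 767959.85 / 11196.31 = 68.59 mm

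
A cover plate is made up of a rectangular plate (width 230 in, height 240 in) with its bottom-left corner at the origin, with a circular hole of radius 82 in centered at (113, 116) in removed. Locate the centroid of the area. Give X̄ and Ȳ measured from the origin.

plate: A = 230 × 240 = 55200.00, centroid at (115.00, 120.00).
hole: A = −π·82² = -21124.07, centroid at (113.00, 116.00).
ΣA = 34075.93 in², ΣAX̄ = 3960980.20 in³, ΣAȲ = 4173608.00 in³.
X̄ = 3960980.20/34075.93 = 116.24 in; Ȳ = 4173608.00/34075.93 = 122.48 in.

X̄ = 116.24 in, Ȳ = 122.48 in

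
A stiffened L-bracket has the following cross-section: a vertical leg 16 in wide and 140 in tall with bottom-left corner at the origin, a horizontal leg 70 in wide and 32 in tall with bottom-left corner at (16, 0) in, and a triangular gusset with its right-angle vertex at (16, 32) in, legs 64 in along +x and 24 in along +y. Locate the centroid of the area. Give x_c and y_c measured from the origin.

x_c = 30.65 in, y_c = 42.56 in

vertical leg: A = 16 × 140 = 2240.00, centroid at (8.00, 70.00).
horizontal leg: A = 70 × 32 = 2240.00, centroid at (51.00, 16.00).
gusset: A = ½·64·24 = 768.00, centroid at (37.33, 40.00).
ΣA = 5248.00 in²
ΣAx_c = (2240.00)(8.00) + (2240.00)(51.00) + (768.00)(37.33) = 160832.00 in³
ΣAy_c = (2240.00)(70.00) + (2240.00)(16.00) + (768.00)(40.00) = 223360.00 in³
x_c = 160832.00 / 5248.00 = 30.65 in
y_c = 223360.00 / 5248.00 = 42.56 in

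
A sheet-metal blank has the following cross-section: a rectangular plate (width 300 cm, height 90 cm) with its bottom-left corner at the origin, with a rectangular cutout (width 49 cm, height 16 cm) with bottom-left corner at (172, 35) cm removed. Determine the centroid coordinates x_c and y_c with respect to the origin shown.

x_c = 148.61 cm, y_c = 45.06 cm

plate: A = 300 × 90 = 27000.00, centroid at (150.00, 45.00).
hole: A = −(49 × 16) = -784.00, centroid at (196.50, 43.00).
ΣA = 26216.00 cm²
ΣAx_c = (27000.00)(150.00) + (-784.00)(196.50) = 3895944.00 cm³
ΣAy_c = (27000.00)(45.00) + (-784.00)(43.00) = 1181288.00 cm³
x_c = 3895944.00 / 26216.00 = 148.61 cm
y_c = 1181288.00 / 26216.00 = 45.06 cm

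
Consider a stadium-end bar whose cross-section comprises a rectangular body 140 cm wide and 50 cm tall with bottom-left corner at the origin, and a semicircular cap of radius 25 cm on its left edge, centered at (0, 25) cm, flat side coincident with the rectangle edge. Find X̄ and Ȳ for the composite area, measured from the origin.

X̄ = 60.09 cm, Ȳ = 25.00 cm

Part | A | x̄ᵢ | ȳᵢ | A·x̄ᵢ | A·ȳᵢ
rectangular body | 7000.00 | 70.00 | 25.00 | 490000.00 | 175000.00
semicircular end | 981.75 | -10.61 | 25.00 | -10416.67 | 24543.69
Σ | 7981.75 |  |  | 479583.33 | 199543.69
X̄ = 479583.33 / 7981.75 = 60.09 cm
Ȳ = 199543.69 / 7981.75 = 25.00 cm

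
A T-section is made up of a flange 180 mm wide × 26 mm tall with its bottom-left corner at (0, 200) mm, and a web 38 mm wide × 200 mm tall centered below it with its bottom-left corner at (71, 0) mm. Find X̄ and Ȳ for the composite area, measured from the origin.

X̄ = 90.00 mm, Ȳ = 143.07 mm

web: A = 38 × 200 = 7600.00, centroid at (90.00, 100.00).
flange: A = 180 × 26 = 4680.00, centroid at (90.00, 213.00).
ΣA = 12280.00 mm²
ΣAX̄ = (7600.00)(90.00) + (4680.00)(90.00) = 1105200.00 mm³
ΣAȲ = (7600.00)(100.00) + (4680.00)(213.00) = 1756840.00 mm³
X̄ = 1105200.00 / 12280.00 = 90.00 mm
Ȳ = 1756840.00 / 12280.00 = 143.07 mm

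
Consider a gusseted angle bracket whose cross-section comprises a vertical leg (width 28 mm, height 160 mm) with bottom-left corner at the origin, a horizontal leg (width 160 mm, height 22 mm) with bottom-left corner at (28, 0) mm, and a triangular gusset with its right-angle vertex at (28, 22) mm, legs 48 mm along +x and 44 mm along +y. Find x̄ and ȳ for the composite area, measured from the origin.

vertical leg: A = 28 × 160 = 4480.00, centroid at (14.00, 80.00).
horizontal leg: A = 160 × 22 = 3520.00, centroid at (108.00, 11.00).
gusset: A = ½·48·44 = 1056.00, centroid at (44.00, 36.67).
ΣA = 9056.00 mm², ΣAx̄ = 489344.00 mm³, ΣAȳ = 435840.00 mm³.
x̄ = 489344.00/9056.00 = 54.04 mm; ȳ = 435840.00/9056.00 = 48.13 mm.

x̄ = 54.04 mm, ȳ = 48.13 mm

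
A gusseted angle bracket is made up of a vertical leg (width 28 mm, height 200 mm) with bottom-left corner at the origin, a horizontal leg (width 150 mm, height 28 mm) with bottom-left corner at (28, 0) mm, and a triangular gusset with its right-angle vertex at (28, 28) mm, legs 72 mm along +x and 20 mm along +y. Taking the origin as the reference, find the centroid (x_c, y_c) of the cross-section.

Part | A | x̄ᵢ | ȳᵢ | A·x̄ᵢ | A·ȳᵢ
vertical leg | 5600.00 | 14.00 | 100.00 | 78400.00 | 560000.00
horizontal leg | 4200.00 | 103.00 | 14.00 | 432600.00 | 58800.00
gusset | 720.00 | 52.00 | 34.67 | 37440.00 | 24960.00
Σ | 10520.00 |  |  | 548440.00 | 643760.00
x_c = 548440.00 / 10520.00 = 52.13 mm
y_c = 643760.00 / 10520.00 = 61.19 mm

x_c = 52.13 mm, y_c = 61.19 mm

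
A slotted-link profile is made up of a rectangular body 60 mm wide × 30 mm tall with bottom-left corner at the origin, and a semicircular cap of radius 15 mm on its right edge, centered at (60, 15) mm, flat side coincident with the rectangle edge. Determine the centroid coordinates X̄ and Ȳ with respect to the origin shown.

Part | A | x̄ᵢ | ȳᵢ | A·x̄ᵢ | A·ȳᵢ
rectangular body | 1800.00 | 30.00 | 15.00 | 54000.00 | 27000.00
semicircular end | 353.43 | 66.37 | 15.00 | 23455.75 | 5301.44
Σ | 2153.43 |  |  | 77455.75 | 32301.44
X̄ = 77455.75 / 2153.43 = 35.97 mm
Ȳ = 32301.44 / 2153.43 = 15.00 mm

X̄ = 35.97 mm, Ȳ = 15.00 mm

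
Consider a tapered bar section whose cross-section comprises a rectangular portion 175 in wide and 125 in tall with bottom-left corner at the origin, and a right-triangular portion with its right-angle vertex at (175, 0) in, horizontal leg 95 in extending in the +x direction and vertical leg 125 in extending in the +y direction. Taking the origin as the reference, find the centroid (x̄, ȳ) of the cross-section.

rectangular portion: A = 175 × 125 = 21875.00, centroid at (87.50, 62.50).
triangular portion: A = ½·95·125 = 5937.50, centroid at (206.67, 41.67).
ΣA = 27812.50 in²
ΣAx̄ = (21875.00)(87.50) + (5937.50)(206.67) = 3141145.83 in³
ΣAȳ = (21875.00)(62.50) + (5937.50)(41.67) = 1614583.33 in³
x̄ = 3141145.83 / 27812.50 = 112.94 in
ȳ = 1614583.33 / 27812.50 = 58.05 in

x̄ = 112.94 in, ȳ = 58.05 in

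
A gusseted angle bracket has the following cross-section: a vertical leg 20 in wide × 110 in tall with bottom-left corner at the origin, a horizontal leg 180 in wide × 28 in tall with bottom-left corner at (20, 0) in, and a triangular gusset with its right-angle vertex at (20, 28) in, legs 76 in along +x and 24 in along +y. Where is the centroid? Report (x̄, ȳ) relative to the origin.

x̄ = 75.78 in, ȳ = 27.53 in

vertical leg: A = 20 × 110 = 2200.00, centroid at (10.00, 55.00).
horizontal leg: A = 180 × 28 = 5040.00, centroid at (110.00, 14.00).
gusset: A = ½·76·24 = 912.00, centroid at (45.33, 36.00).
ΣA = 8152.00 in²
ΣAx̄ = (2200.00)(10.00) + (5040.00)(110.00) + (912.00)(45.33) = 617744.00 in³
ΣAȳ = (2200.00)(55.00) + (5040.00)(14.00) + (912.00)(36.00) = 224392.00 in³
x̄ = 617744.00 / 8152.00 = 75.78 in
ȳ = 224392.00 / 8152.00 = 27.53 in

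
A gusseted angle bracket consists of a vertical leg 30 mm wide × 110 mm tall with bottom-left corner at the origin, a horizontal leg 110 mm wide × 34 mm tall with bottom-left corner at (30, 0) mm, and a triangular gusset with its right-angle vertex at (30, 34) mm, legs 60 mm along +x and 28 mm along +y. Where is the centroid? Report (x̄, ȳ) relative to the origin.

vertical leg: A = 30 × 110 = 3300.00, centroid at (15.00, 55.00).
horizontal leg: A = 110 × 34 = 3740.00, centroid at (85.00, 17.00).
gusset: A = ½·60·28 = 840.00, centroid at (50.00, 43.33).
ΣA = 7880.00 mm²
ΣAx̄ = (3300.00)(15.00) + (3740.00)(85.00) + (840.00)(50.00) = 409400.00 mm³
ΣAȳ = (3300.00)(55.00) + (3740.00)(17.00) + (840.00)(43.33) = 281480.00 mm³
x̄ = 409400.00 / 7880.00 = 51.95 mm
ȳ = 281480.00 / 7880.00 = 35.72 mm

x̄ = 51.95 mm, ȳ = 35.72 mm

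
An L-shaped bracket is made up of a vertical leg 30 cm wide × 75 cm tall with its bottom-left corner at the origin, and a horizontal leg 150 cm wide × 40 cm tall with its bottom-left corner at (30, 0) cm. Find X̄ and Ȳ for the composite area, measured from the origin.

X̄ = 80.45 cm, Ȳ = 24.77 cm

vertical leg: A = 30 × 75 = 2250.00, centroid at (15.00, 37.50).
horizontal leg: A = 150 × 40 = 6000.00, centroid at (105.00, 20.00).
ΣA = 8250.00 cm²
ΣAX̄ = (2250.00)(15.00) + (6000.00)(105.00) = 663750.00 cm³
ΣAȲ = (2250.00)(37.50) + (6000.00)(20.00) = 204375.00 cm³
X̄ = 663750.00 / 8250.00 = 80.45 cm
Ȳ = 204375.00 / 8250.00 = 24.77 cm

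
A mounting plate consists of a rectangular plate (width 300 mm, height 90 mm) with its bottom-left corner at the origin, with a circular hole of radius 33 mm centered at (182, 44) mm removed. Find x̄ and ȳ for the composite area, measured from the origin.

x̄ = 145.36 mm, ȳ = 45.15 mm

plate: A = 300 × 90 = 27000.00, centroid at (150.00, 45.00).
hole: A = −π·33² = -3421.19, centroid at (182.00, 44.00).
ΣA = 23578.81 mm²
ΣAx̄ = (27000.00)(150.00) + (-3421.19)(182.00) = 3427342.62 mm³
ΣAȳ = (27000.00)(45.00) + (-3421.19)(44.00) = 1064467.45 mm³
x̄ = 3427342.62 / 23578.81 = 145.36 mm
ȳ = 1064467.45 / 23578.81 = 45.15 mm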